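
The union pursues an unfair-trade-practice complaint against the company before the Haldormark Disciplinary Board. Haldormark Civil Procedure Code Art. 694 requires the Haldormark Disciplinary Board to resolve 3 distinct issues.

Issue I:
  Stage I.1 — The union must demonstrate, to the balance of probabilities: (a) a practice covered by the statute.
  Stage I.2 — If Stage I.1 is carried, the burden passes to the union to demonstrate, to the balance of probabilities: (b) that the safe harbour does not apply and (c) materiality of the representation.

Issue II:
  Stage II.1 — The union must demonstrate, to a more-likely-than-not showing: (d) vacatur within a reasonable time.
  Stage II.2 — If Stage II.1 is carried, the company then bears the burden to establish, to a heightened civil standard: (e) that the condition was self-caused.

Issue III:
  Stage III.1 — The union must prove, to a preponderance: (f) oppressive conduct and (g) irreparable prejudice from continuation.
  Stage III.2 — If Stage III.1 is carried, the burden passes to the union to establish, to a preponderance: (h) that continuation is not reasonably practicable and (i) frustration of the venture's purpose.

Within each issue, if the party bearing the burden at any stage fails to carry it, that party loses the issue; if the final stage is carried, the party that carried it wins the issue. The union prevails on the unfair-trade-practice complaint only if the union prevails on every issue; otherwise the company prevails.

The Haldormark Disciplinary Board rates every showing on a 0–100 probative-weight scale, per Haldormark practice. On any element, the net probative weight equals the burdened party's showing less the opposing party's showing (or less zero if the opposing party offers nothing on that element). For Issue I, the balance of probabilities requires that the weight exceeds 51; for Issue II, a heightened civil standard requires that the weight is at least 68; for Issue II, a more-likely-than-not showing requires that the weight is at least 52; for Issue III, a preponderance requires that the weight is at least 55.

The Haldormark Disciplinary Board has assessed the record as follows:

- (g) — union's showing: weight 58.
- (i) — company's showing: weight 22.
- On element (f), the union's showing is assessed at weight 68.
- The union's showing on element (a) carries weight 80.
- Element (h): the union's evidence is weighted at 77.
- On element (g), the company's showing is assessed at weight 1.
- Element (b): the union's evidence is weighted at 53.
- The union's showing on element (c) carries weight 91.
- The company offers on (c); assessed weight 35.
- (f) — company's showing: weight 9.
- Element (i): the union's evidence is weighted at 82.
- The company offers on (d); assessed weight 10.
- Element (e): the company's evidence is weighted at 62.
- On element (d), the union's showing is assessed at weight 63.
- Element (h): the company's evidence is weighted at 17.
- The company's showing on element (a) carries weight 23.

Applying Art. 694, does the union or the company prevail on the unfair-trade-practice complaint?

union

— Issue I —
Stage I.1 — burden on union; standard: the balance of probabilities (weight exceeds 51).
    (a): 80 − 23 = 57 > 51 [met]
  Stage I.1 carried; the burden remains with the union.
Stage I.2 — burden on union; standard: the balance of probabilities (weight exceeds 51).
    (b): 53 > 51 [met]
    (c): 91 − 35 = 56 > 51 [met]
  All elements met at the final stage.
All stages carried — the union prevails on this issue.
— Issue II —
At Stage II.1 the union must meet a more-likely-than-not showing (weight is at least 52): on (d) the weight is 63 less the opposing 10 gives net 53, ≥ 52, so (d) meets the standard.
  All elements met. The burden passes to the company.
At Stage II.2 the company must meet a heightened civil standard (weight is at least 68): on (e) the weight is 62, which does not reach 68, so (e) does not meet the standard.
  Not every element is met, so the company fails to carry Stage II.2.
The analysis ends at Stage II.2; the union prevails on this issue.
— Issue III —
At Stage III.1 the union must meet a preponderance (weight is at least 55): on (f) the weight is 68 less the opposing 9 gives net 59, which does reach 55, so (f) meets the standard; on (g) the weight is 58 less the opposing 1 gives net 57, which does reach 55, so (g) meets the standard.
  Stage III.1 is satisfied; the union continues to bear the burden.
At Stage III.2 the union must meet a preponderance (weight is at least 55): on (h) the weight is 77 less the opposing 17 gives net 60, which does reach 55, so (h) meets the standard; on (i) the weight is 82 less the opposing 22 gives net 60, ≥ 55, so (i) meets the standard.
  All elements met at the final stage.
All stages carried — the union prevails on this issue.
Per-issue: Issue I → union; Issue II → union; Issue III → union. The union must prevail on every issue; overall, the union prevails.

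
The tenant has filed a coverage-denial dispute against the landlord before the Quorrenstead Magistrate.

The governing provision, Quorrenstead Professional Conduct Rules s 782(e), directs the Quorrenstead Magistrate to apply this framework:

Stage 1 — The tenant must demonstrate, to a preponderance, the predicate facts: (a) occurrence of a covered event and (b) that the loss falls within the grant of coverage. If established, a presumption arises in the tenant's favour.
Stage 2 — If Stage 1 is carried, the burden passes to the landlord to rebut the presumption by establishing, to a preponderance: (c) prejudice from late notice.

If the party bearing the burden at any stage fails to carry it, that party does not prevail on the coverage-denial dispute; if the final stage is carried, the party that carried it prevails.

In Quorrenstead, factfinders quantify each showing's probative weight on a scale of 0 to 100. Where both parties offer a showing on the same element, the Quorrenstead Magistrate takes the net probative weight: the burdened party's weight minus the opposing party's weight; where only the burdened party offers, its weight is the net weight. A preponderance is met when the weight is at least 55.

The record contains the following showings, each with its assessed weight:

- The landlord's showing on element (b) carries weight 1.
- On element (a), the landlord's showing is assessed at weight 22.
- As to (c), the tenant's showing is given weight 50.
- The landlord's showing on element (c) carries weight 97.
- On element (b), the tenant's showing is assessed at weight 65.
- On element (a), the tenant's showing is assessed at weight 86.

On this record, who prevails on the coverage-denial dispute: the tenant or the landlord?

At Stage 1 the tenant must meet a preponderance (weight is at least 55): on (a) the weight is 86 less the opposing 22 gives net 64, which does reach 55, so (a) meets the standard; on (b) the weight is 65 less the opposing 1 gives net 64, ≥ 55, so (b) meets the standard.
  All elements met. The burden passes to the landlord.
At Stage 2 the landlord must meet a preponderance (weight is at least 55): on (c) the weight is 97 less the opposing 50 gives net 47, < 55, so (c) does not meet the standard.
  Stage 2 not carried; the landlord fails its burden.
The tenant prevails.

tenant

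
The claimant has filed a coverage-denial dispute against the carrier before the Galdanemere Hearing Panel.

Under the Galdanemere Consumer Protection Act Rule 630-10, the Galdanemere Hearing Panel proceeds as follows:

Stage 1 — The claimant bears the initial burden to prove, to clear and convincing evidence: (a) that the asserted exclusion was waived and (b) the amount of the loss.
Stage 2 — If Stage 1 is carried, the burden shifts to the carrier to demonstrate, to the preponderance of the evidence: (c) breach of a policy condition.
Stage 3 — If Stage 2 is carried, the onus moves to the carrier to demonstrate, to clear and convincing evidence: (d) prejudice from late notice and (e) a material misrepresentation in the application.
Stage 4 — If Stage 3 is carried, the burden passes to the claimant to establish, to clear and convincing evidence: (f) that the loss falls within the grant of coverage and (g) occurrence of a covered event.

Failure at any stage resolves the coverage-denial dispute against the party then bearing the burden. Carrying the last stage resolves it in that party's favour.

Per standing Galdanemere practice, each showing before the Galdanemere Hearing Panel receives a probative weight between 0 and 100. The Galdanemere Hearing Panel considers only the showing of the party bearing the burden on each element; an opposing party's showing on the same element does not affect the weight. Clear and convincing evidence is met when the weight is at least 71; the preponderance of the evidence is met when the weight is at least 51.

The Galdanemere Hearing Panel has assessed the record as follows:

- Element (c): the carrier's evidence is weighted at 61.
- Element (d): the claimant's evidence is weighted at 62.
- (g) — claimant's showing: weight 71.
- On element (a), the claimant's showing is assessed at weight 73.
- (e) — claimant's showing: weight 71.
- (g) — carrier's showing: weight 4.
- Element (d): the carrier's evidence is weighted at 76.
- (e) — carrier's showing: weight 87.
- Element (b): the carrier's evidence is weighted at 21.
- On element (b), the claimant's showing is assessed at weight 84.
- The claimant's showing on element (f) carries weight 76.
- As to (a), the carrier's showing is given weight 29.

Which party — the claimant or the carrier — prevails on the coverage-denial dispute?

claimant

At Stage 1 the claimant must meet clear and convincing evidence (weight is at least 71): on (a) the weight is 73 (the carrier's 29 is given no effect), ≥ 71, so (a) meets the standard; on (b) the weight is 84 (the carrier's 21 is given no effect), ≥ 71, so (b) meets the standard.
  The claimant carries Stage 1; the carrier now bears the burden.
At Stage 2 the carrier must meet the preponderance of the evidence (weight is at least 51): on (c) the weight is 61, ≥ 51, so (c) meets the standard.
  Stage 2 is satisfied; the carrier continues to bear the burden.
At Stage 3 the carrier must meet clear and convincing evidence (weight is at least 71): on (d) the weight is 76 (the claimant's 62 is given no effect), ≥ 71, so (d) meets the standard; on (e) the weight is 87 (the claimant's 71 is given no effect), which does reach 71, so (e) meets the standard.
  Stage 3 carried; the burden shifts to the claimant.
At Stage 4 the claimant must meet clear and convincing evidence (weight is at least 71): on (f) the weight is 76, which does reach 71, so (f) meets the standard; on (g) the weight is 71 (the carrier's 4 is given no effect), ≥ 71, so (g) meets the standard.
  Stage 4 carried; the final stage is satisfied.
All stages carried — the claimant prevails.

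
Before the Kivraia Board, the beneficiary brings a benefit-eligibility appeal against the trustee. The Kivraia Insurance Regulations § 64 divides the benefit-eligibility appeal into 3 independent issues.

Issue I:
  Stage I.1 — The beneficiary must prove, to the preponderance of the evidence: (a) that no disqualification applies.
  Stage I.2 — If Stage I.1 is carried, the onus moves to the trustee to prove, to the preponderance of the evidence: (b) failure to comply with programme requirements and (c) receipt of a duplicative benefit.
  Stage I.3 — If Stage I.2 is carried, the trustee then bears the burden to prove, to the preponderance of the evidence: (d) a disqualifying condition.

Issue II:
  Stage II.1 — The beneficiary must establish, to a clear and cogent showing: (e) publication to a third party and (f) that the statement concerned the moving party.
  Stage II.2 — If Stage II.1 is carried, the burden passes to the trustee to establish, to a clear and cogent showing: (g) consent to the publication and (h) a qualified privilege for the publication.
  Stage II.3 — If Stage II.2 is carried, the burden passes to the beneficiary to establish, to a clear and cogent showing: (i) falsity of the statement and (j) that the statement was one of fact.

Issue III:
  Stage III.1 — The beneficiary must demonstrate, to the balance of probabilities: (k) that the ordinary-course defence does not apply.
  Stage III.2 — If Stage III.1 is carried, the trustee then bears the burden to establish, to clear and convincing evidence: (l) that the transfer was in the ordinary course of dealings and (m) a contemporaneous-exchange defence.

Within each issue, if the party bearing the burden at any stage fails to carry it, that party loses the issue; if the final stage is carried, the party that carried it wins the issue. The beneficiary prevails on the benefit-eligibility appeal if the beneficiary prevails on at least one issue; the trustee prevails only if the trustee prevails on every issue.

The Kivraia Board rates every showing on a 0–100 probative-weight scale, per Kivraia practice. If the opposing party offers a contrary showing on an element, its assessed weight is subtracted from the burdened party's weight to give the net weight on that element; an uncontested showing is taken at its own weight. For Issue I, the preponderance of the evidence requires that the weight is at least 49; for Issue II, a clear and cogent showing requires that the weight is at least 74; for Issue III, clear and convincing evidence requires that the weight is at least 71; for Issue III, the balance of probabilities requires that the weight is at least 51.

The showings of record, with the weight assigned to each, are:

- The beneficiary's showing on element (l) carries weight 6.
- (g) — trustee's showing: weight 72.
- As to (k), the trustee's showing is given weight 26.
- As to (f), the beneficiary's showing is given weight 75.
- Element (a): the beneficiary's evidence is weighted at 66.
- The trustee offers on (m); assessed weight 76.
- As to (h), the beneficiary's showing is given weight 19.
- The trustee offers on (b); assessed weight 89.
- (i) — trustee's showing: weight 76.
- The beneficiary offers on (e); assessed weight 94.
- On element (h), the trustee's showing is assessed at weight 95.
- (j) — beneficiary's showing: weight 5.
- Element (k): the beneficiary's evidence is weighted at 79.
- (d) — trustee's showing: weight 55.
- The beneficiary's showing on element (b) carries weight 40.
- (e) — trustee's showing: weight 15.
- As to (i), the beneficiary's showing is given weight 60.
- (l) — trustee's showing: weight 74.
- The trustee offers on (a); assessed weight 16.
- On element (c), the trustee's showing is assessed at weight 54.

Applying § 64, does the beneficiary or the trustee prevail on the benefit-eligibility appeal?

— Issue I —
Stage I.1 — burden on beneficiary; standard: the preponderance of the evidence (weight is at least 49).
    (a): 66 − 16 = 50 ≥ 49 [met]
  All elements met. The burden passes to the trustee.
Stage I.2 — burden on trustee; standard: the preponderance of the evidence (weight is at least 49).
    (b): 89 − 40 = 49 ≥ 49 [met]
    (c): 54 ≥ 49 [met]
  Stage I.2 carried; the burden remains with the trustee.
Stage I.3 — burden on trustee; standard: the preponderance of the evidence (weight is at least 49).
    (d): 55 ≥ 49 [met]
  All elements met at the final stage.
All stages carried — the trustee prevails on this issue.
— Issue II —
At Stage II.1 the beneficiary must meet a clear and cogent showing (weight is at least 74): on (e) the weight is 94 less the opposing 15 gives net 79, which does reach 74, so (e) meets the standard; on (f) the weight is 75, which does reach 74, so (f) meets the standard.
  All elements met. The burden passes to the trustee.
At Stage II.2 the trustee must meet a clear and cogent showing (weight is at least 74): on (g) the weight is 72, which does not reach 74, so (g) does not meet the standard; on (h) the weight is 95 less the opposing 19 gives net 76, which does reach 74, so (h) meets the standard.
  Stage II.2 not carried; the trustee fails its burden.
The beneficiary prevails on this issue.
— Issue III —
At Stage III.1 the beneficiary must meet the balance of probabilities (weight is at least 51): on (k) the weight is 79 less the opposing 26 gives net 53, ≥ 51, so (k) meets the standard.
  Stage III.1 is satisfied; the onus moves to the trustee.
At Stage III.2 the trustee must meet clear and convincing evidence (weight is at least 71): on (l) the weight is 74 less the opposing 6 gives net 68, < 71, so (l) does not meet the standard; on (m) the weight is 76, which does reach 71, so (m) meets the standard.
  Stage III.2 not carried; the trustee fails its burden.
So the beneficiary prevails on this issue.
Per-issue: Issue I → trustee; Issue II → beneficiary; Issue III → beneficiary. The beneficiary must prevail on at least one issue; overall, the beneficiary prevails.

beneficiary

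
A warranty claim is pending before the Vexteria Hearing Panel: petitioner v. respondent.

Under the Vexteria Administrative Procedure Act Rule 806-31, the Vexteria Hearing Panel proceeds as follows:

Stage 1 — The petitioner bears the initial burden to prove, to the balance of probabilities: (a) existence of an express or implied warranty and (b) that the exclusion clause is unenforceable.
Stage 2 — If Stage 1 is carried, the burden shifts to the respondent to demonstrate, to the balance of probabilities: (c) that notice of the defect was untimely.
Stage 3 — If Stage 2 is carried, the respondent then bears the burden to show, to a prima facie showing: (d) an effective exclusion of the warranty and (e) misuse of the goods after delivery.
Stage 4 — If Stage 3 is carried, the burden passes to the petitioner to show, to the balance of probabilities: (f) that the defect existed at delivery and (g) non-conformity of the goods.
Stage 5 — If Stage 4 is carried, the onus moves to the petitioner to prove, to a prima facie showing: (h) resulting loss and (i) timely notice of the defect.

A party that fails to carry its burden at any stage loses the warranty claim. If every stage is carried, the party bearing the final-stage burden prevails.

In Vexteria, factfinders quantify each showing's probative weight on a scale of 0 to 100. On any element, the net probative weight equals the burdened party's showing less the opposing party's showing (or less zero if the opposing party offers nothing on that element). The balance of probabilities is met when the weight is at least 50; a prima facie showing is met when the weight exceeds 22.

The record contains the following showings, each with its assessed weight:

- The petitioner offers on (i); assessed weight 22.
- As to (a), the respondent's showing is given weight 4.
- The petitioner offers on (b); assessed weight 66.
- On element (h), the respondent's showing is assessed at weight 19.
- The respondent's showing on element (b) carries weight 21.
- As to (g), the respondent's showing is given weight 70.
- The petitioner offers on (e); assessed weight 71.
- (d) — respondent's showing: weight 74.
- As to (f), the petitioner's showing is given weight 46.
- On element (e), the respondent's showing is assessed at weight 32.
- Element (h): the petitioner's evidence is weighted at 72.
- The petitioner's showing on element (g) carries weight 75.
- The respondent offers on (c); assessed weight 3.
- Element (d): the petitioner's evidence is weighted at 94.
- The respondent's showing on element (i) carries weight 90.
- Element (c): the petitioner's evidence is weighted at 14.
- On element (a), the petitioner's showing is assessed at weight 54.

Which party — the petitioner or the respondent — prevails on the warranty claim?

Stage 1 — burden on petitioner; standard: the balance of probabilities (weight is at least 50).
    (a): 54 − 4 = 50 ≥ 50 [met]
    (b): 66 − 21 = 45 < 50 [not met]
  Not every element is met, so the petitioner fails to carry Stage 1.
The analysis ends at Stage 1; the respondent prevails.

respondent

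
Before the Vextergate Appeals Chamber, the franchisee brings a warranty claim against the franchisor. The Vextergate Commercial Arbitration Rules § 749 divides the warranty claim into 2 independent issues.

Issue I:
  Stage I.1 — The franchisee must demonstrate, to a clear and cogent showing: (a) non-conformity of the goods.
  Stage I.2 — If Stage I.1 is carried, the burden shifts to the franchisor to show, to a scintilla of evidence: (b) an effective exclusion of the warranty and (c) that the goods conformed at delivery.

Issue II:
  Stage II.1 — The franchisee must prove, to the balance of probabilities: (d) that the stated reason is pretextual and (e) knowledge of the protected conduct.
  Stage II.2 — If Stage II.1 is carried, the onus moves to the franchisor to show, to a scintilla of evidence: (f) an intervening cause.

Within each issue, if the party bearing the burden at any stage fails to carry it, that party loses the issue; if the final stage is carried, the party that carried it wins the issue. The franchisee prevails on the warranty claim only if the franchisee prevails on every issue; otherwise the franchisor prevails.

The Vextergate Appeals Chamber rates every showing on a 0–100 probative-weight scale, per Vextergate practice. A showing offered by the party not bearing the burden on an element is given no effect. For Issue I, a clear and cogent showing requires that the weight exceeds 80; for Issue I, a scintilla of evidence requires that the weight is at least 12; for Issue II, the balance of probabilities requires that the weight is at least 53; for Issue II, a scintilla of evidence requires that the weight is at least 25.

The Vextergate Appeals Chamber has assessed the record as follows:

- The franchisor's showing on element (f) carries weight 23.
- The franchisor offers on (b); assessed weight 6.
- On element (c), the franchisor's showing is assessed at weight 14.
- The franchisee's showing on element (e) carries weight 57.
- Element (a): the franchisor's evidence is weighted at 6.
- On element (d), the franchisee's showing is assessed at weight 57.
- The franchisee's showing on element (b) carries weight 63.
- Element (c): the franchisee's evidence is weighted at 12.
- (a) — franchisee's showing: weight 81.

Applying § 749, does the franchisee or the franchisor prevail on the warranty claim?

franchisee

— Issue I —
At Stage I.1 the franchisee must meet a clear and cogent showing (weight exceeds 80): on (a) the weight is 81 (the franchisor's 6 is given no effect), which does exceed 80, so (a) meets the standard.
  All elements met. The burden passes to the franchisor.
At Stage I.2 the franchisor must meet a scintilla of evidence (weight is at least 12): on (b) the weight is 6 (the franchisee's 63 is given no effect), which does not reach 12, so (b) does not meet the standard; on (c) the weight is 14 (the franchisee's 12 is given no effect), ≥ 12, so (c) meets the standard.
  Stage I.2 not carried; the franchisor fails its burden.
So the franchisee prevails on this issue.
— Issue II —
Stage II.1 (franchisee, the balance of probabilities, weight is at least 53): (d) 57 ≥ 53 — meets; (e) 57 ≥ 53 — meets.
  Stage II.1 carried; the burden shifts to the franchisor.
Stage II.2 (franchisor, a scintilla of evidence, weight is at least 25): (f) 23 < 25 — fails.
  The franchisor does not carry Stage II.2.
So the franchisee prevails on this issue.
Per-issue: Issue I → franchisee; Issue II → franchisee. The franchisee must prevail on every issue; overall, the franchisee prevails.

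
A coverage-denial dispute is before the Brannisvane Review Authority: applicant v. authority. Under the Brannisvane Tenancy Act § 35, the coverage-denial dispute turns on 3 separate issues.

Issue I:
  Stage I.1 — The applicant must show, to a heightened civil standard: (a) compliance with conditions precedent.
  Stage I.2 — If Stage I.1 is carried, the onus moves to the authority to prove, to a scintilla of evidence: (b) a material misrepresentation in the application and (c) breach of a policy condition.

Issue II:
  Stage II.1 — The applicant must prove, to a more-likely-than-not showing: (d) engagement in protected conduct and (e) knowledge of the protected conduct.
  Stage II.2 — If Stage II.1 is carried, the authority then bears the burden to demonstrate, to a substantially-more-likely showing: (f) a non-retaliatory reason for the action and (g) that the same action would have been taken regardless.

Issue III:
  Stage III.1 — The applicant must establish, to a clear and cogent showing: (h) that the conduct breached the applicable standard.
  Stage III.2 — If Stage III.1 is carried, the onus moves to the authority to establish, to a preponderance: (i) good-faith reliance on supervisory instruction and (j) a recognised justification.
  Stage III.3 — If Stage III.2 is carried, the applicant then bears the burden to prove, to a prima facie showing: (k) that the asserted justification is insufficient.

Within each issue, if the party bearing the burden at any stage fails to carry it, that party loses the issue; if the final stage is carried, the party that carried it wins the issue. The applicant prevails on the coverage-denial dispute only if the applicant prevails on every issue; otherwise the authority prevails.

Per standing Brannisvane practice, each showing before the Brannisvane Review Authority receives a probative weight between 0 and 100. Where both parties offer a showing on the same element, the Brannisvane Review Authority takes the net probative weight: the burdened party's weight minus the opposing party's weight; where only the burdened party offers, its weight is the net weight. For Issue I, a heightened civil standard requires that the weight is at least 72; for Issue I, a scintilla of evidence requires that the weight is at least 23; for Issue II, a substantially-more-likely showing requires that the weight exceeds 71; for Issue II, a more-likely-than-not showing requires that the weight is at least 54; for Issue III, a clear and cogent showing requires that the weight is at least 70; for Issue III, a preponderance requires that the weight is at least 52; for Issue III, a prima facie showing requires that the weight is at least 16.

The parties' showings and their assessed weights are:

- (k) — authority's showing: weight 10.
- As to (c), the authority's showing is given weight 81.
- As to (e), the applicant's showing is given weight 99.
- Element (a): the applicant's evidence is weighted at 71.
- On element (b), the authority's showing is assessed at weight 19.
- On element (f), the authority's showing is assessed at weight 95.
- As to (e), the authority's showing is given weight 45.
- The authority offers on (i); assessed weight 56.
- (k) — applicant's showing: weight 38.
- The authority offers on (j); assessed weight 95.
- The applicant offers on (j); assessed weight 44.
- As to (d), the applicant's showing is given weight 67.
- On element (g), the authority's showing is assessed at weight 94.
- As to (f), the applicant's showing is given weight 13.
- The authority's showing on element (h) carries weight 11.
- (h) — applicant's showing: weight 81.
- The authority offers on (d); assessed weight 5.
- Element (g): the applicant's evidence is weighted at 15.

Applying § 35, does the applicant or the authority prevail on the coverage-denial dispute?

authority

— Issue I —
Stage I.1 (applicant, a heightened civil standard, weight is at least 72): (a) 71 < 72 — fails.
  Not every element is met, so the applicant fails to carry Stage I.1.
The authority prevails on this issue.
— Issue II —
Stage II.1 (applicant, a more-likely-than-not showing, weight is at least 54): (d) net 67−5=62 ≥ 54 — meets; (e) net 99−45=54 ≥ 54 — meets.
  All elements met. The burden passes to the authority.
Stage II.2 (authority, a substantially-more-likely showing, weight exceeds 71): (f) net 95−13=82 > 71 — meets; (g) net 94−15=79 > 71 — meets.
  All elements met at the final stage.
Every stage carried; the authority prevails on this issue.
— Issue III —
Stage III.1 — burden on applicant; standard: a clear and cogent showing (weight is at least 70).
    (h): 81 − 11 = 70 ≥ 70 [met]
  Stage III.1 is satisfied; the onus moves to the authority.
Stage III.2 — burden on authority; standard: a preponderance (weight is at least 52).
    (i): 56 ≥ 52 [met]
    (j): 95 − 44 = 51 < 52 [not met]
  Stage III.2 not carried; the authority fails its burden.
The analysis ends at Stage III.2; the applicant prevails on this issue.
Per-issue: Issue I → authority; Issue II → authority; Issue III → applicant. The applicant must prevail on every issue; overall, the authority prevails.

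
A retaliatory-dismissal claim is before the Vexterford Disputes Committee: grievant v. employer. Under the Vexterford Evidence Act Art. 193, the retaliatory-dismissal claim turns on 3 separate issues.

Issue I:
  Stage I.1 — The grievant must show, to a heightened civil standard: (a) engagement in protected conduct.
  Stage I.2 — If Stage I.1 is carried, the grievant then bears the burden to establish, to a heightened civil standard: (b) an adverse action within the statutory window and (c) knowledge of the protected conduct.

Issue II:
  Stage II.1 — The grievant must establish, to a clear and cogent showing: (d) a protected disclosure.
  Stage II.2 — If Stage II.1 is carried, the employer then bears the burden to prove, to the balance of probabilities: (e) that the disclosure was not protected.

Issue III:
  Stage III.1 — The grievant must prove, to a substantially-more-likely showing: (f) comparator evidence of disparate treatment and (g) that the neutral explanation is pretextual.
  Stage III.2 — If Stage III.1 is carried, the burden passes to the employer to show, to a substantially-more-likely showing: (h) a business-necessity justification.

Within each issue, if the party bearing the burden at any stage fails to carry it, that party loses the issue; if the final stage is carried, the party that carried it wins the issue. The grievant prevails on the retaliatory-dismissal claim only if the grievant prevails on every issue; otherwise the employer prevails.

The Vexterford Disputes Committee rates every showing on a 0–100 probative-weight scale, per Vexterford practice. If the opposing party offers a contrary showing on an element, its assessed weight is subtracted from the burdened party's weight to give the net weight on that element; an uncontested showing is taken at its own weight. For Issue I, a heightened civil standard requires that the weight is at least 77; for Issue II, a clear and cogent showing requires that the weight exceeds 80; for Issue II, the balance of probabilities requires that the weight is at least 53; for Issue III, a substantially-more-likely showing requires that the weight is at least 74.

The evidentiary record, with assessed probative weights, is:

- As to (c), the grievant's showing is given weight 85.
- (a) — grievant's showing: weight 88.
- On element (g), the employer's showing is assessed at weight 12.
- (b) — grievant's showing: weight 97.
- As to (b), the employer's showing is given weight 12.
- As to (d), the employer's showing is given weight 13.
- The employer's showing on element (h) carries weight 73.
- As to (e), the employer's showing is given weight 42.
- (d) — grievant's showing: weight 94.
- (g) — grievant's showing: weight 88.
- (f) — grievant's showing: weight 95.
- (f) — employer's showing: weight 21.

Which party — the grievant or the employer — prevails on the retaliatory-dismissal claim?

— Issue I —
Stage I.1 (grievant, a heightened civil standard, weight is at least 77): (a) 88 ≥ 77 — meets.
  Stage I.1 is satisfied; the grievant continues to bear the burden.
Stage I.2 (grievant, a heightened civil standard, weight is at least 77): (b) net 97−12=85 ≥ 77 — meets; (c) 85 ≥ 77 — meets.
  The grievant carries the last stage.
With every stage satisfied, the grievant prevails on this issue.
— Issue II —
At Stage II.1 the grievant must meet a clear and cogent showing (weight exceeds 80): on (d) the weight is 94 less the opposing 13 gives net 81, which does exceed 80, so (d) meets the standard.
  Stage II.1 carried; the burden shifts to the employer.
At Stage II.2 the employer must meet the balance of probabilities (weight is at least 53): on (e) the weight is 42, < 53, so (e) does not meet the standard.
  Not every element is met, so the employer fails to carry Stage II.2.
The grievant prevails on this issue.
— Issue III —
Stage III.1 — burden on grievant; standard: a substantially-more-likely showing (weight is at least 74).
    (f): 95 − 21 = 74 ≥ 74 [met]
    (g): 88 − 12 = 76 ≥ 74 [met]
  The grievant carries Stage III.1; the employer now bears the burden.
Stage III.2 — burden on employer; standard: a substantially-more-likely showing (weight is at least 74).
    (h): 73 < 74 [not met]
  Not every element is met, so the employer fails to carry Stage III.2.
So the grievant prevails on this issue.
Per-issue: Issue I → grievant; Issue II → grievant; Issue III → grievant. The grievant must prevail on every issue; overall, the grievant prevails.

grievant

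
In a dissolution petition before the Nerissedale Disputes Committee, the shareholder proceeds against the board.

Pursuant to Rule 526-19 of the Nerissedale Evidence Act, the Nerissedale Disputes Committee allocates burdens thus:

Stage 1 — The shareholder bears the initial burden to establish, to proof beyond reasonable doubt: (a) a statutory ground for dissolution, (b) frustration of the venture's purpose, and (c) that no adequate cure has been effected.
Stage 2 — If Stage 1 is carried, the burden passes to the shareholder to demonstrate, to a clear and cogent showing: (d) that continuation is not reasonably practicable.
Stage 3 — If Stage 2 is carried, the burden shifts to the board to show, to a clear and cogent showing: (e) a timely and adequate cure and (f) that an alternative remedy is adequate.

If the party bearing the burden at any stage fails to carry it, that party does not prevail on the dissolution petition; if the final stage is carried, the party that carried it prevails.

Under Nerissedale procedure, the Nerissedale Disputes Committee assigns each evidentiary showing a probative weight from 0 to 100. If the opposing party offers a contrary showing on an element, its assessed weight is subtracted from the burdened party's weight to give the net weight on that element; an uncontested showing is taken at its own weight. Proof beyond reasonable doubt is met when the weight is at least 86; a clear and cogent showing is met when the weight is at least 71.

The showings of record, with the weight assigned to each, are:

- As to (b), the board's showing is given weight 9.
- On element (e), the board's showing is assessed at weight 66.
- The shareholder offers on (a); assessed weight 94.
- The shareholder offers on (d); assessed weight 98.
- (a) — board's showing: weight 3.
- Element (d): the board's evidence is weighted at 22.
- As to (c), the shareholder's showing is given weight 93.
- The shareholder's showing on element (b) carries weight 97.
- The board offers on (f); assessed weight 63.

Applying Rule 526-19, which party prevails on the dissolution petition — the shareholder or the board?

Stage 1 (shareholder, proof beyond reasonable doubt, weight is at least 86): (a) net 94−3=91 ≥ 86 — meets; (b) net 97−9=88 ≥ 86 — meets; (c) 93 ≥ 86 — meets.
  Stage 1 carried; the burden remains with the shareholder.
Stage 2 (shareholder, a clear and cogent showing, weight is at least 71): (d) net 98−22=76 ≥ 71 — meets.
  The shareholder carries Stage 2; the board now bears the burden.
Stage 3 (board, a clear and cogent showing, weight is at least 71): (e) 66 < 71 — fails; (f) 63 < 71 — fails.
  Not every element is met, so the board fails to carry Stage 3.
The analysis ends at Stage 3; the shareholder prevails.

shareholder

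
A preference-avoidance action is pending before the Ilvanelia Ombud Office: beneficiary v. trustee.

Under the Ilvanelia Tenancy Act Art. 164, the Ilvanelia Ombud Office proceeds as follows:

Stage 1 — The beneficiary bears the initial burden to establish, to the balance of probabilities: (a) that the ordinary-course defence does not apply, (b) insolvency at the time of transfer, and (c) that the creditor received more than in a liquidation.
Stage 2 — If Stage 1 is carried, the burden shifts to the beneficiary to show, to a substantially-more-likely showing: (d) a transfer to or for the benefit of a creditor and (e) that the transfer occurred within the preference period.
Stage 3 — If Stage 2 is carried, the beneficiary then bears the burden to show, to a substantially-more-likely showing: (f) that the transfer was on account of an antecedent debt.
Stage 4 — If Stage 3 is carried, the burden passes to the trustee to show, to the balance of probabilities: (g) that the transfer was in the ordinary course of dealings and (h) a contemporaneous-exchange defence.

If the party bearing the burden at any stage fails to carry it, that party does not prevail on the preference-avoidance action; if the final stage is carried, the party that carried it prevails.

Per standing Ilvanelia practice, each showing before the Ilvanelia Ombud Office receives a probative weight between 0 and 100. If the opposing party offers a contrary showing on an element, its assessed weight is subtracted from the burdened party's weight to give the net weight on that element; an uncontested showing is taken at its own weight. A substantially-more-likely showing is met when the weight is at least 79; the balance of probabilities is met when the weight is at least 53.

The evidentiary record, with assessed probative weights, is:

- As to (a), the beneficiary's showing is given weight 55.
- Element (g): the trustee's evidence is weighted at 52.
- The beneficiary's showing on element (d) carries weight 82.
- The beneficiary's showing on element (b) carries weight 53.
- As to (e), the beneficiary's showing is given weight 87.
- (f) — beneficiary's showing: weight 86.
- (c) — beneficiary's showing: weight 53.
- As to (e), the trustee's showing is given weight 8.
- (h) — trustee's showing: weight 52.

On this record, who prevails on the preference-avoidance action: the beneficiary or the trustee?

At Stage 1 the beneficiary must meet the balance of probabilities (weight is at least 53): on (a) the weight is 55, ≥ 53, so (a) meets the standard; on (b) the weight is 53, which does reach 53, so (b) meets the standard; on (c) the weight is 53, ≥ 53, so (c) meets the standard.
  Stage 1 carried; the burden remains with the beneficiary.
At Stage 2 the beneficiary must meet a substantially-more-likely showing (weight is at least 79): on (d) the weight is 82, which does reach 79, so (d) meets the standard; on (e) the weight is 87 less the opposing 8 gives net 79, which does reach 79, so (e) meets the standard.
  All elements met. The beneficiary retains the burden for Stage 3.
At Stage 3 the beneficiary must meet a substantially-more-likely showing (weight is at least 79): on (f) the weight is 86, which does reach 79, so (f) meets the standard.
  Stage 3 carried; the burden shifts to the trustee.
At Stage 4 the trustee must meet the balance of probabilities (weight is at least 53): on (g) the weight is 52, < 53, so (g) does not meet the standard; on (h) the weight is 52, which does not reach 53, so (h) does not meet the standard.
  Not every element is met, so the trustee fails to carry Stage 4.
So the beneficiary prevails.

beneficiary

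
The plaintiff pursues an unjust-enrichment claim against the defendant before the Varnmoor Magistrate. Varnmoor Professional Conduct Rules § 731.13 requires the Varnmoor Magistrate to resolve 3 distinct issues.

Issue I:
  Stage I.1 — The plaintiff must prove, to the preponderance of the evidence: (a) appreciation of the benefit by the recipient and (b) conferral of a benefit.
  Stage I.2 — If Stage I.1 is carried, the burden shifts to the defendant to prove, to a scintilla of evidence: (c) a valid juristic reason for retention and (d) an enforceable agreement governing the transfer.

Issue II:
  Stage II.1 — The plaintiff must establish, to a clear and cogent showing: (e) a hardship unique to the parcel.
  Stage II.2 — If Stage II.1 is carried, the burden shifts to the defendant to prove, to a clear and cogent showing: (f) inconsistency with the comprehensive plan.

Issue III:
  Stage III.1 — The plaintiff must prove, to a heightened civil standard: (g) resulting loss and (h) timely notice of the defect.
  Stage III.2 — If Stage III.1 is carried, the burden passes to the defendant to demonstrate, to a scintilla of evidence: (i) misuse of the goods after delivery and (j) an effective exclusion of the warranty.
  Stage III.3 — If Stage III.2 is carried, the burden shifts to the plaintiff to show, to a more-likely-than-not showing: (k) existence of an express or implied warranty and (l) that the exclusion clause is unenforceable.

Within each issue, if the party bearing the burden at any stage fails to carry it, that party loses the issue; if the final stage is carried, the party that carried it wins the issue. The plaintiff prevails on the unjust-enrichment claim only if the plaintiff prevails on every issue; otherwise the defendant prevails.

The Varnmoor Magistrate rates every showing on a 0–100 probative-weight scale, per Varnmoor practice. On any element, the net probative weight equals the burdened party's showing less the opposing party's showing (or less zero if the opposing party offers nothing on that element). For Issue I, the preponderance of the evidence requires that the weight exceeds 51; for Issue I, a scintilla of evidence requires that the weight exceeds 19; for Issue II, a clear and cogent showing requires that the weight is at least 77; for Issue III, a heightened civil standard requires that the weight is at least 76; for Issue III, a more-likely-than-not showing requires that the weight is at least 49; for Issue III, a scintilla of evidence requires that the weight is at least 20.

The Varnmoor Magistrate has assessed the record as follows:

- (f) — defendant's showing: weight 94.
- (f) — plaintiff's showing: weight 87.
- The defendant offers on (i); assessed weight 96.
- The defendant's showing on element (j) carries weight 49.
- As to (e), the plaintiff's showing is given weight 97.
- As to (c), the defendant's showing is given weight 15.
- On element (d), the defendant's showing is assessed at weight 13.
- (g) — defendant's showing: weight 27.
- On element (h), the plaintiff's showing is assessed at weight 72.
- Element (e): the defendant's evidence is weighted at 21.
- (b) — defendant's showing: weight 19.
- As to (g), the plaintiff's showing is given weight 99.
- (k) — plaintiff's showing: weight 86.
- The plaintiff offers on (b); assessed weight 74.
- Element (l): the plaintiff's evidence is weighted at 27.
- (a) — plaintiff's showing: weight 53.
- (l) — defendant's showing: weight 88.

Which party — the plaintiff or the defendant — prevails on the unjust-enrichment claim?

defendant

— Issue I —
At Stage I.1 the plaintiff must meet the preponderance of the evidence (weight exceeds 51): on (a) the weight is 53, > 51, so (a) meets the standard; on (b) the weight is 74 less the opposing 19 gives net 55, which does exceed 51, so (b) meets the standard.
  The plaintiff carries Stage I.1; the defendant now bears the burden.
At Stage I.2 the defendant must meet a scintilla of evidence (weight exceeds 19): on (c) the weight is 15, which does not exceed 19, so (c) does not meet the standard; on (d) the weight is 13, ≤ 19, so (d) does not meet the standard.
  Not every element is met, so the defendant fails to carry Stage I.2.
The analysis ends at Stage I.2; the plaintiff prevails on this issue.
— Issue II —
At Stage II.1 the plaintiff must meet a clear and cogent showing (weight is at least 77): on (e) the weight is 97 less the opposing 21 gives net 76, < 77, so (e) does not meet the standard.
  Stage II.1 not carried; the plaintiff fails its burden.
So the defendant prevails on this issue.
— Issue III —
Stage III.1 — burden on plaintiff; standard: a heightened civil standard (weight is at least 76).
    (g): 99 − 27 = 72 < 76 [not met]
    (h): 72 < 76 [not met]
  Stage III.1 not carried; the plaintiff fails its burden.
The analysis ends at Stage III.1; the defendant prevails on this issue.
Per-issue: Issue I → plaintiff; Issue II → defendant; Issue III → defendant. The plaintiff must prevail on every issue; overall, the defendant prevails.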